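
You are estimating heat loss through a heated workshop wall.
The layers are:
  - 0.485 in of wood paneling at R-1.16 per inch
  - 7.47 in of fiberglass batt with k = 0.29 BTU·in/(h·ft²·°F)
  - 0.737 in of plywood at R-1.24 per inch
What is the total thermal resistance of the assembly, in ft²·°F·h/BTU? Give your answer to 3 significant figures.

27.2 ft²·°F·h/BTU

0.485 × 1.16 = 0.5626
7.47/0.29 = 25.76
0.737 × 1.24 = 0.9139
R_total = 0.5626 + 25.76 + 0.9139 = 27.24 ft²·°F·h/BTU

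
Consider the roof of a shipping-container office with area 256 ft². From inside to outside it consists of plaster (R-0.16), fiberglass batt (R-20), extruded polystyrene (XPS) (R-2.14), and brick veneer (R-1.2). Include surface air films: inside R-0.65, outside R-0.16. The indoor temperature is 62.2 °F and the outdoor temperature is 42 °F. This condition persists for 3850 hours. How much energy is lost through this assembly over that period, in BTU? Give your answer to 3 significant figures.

R_total = 0.65 + 0.16 + 20 + 2.14 + 1.2 + 0.16 = 24.31 ft²·°F·h/BTU
Q = 256 × (62.2 − 42) / 24.31 = 212.7 BTU/h
E = 212.7 × 3850 = 819000 BTU

819000 BTU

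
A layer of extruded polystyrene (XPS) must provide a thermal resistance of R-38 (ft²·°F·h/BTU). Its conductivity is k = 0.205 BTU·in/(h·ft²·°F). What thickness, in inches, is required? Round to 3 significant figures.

L = R × k = 38 × 0.205 = 7.79 in

7.79 in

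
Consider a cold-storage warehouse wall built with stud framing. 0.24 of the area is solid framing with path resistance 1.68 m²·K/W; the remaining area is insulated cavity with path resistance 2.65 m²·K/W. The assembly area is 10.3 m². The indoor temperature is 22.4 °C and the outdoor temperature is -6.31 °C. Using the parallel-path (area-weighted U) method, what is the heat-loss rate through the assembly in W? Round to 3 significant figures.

U_eff = 0.76/2.65 + 0.24/1.68 = 0.2868 + 0.1429 = 0.4296
R_eff = 1/U_eff = 2.327 m²·K/W
Q = 10.3 × (22.4 − (-6.31)) / 2.327 = 127.1 W

127 W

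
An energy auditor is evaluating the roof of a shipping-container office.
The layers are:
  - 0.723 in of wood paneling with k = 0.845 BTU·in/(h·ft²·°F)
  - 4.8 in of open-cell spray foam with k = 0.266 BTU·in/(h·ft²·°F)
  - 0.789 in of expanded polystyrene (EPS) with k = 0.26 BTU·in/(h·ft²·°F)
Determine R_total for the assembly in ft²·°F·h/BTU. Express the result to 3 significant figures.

21.9 ft²·°F·h/BTU

0.723/0.845 = 0.8556
4.8/0.266 = 18.05
0.789/0.26 = 3.035
R_total = 0.8556 + 18.05 + 3.035 = 21.94 ft²·°F·h/BTU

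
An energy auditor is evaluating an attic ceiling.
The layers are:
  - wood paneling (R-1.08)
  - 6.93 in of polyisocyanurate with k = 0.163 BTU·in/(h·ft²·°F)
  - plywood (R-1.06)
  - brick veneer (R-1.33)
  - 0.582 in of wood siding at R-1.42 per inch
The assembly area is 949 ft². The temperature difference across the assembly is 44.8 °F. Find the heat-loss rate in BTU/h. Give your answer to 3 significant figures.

908 BTU/h

6.93/0.163 = 42.52
0.582 × 1.42 = 0.8264
R_total = 1.08 + 42.52 + 1.06 + 1.33 + 0.8264 = 46.81 ft²·°F·h/BTU
Q = A·ΔT/R = 949 × 44.8 / 46.81 = 908.2 BTU/h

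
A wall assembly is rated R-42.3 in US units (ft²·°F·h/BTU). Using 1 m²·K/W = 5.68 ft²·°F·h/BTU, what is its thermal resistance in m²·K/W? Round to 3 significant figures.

7.45 m²·K/W

R_SI = 42.3/5.68 = 7.447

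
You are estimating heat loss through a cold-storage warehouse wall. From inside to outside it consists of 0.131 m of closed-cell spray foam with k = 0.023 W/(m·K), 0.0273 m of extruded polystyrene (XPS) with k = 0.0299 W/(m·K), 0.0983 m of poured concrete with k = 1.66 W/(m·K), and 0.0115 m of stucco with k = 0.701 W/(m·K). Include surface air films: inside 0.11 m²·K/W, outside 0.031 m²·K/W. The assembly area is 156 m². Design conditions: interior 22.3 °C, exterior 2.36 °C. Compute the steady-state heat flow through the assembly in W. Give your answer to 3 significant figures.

0.131/0.023 = 5.696
0.0273/0.0299 = 0.913
0.0983/1.66 = 0.05922
0.0115/0.701 = 0.01641
R_total = 0.11 + 5.696 + 0.913 + 0.05922 + 0.01641 + 0.031 = 6.825 m²·K/W
Q = A·ΔT/R = 156 × (22.3 − 2.36) / 6.825 = 455.8 W

456 W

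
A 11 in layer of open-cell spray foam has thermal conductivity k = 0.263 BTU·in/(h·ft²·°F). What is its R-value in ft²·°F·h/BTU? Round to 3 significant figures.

41.8 ft²·°F·h/BTU

R = L/k = 11/0.263 = 41.83 ft²·°F·h/BTU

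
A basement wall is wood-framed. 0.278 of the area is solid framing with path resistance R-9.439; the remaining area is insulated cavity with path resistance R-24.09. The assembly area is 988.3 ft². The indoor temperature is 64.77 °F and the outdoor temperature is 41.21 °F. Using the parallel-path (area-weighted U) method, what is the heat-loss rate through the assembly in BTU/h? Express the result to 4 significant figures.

U_eff = 0.722/24.09 + 0.278/9.439 = 0.029971 + 0.029452 = 0.059423
R_eff = 1/U_eff = 16.828 ft²·°F·h/BTU
Q = 988.3 × (64.77 − 41.21) / 16.828 = 1383.6 BTU/h

1384 BTU/h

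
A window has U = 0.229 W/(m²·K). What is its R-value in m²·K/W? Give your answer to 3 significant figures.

4.37 m²·K/W

R = 1/U = 1/0.229 = 4.367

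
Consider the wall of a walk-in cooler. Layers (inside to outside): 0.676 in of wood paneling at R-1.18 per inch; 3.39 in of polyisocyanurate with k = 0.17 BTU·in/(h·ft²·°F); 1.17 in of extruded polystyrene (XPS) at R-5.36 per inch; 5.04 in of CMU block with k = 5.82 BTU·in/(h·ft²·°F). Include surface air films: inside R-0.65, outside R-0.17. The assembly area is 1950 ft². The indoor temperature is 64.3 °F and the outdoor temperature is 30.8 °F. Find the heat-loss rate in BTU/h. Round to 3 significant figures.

0.676 × 1.18 = 0.7977
3.39/0.17 = 19.94
1.17 × 5.36 = 6.271
5.04/5.82 = 0.866
R_total = 0.65 + 0.7977 + 19.94 + 6.271 + 0.866 + 0.17 = 28.7 ft²·°F·h/BTU
Q = A·ΔT/R = 1950 × (64.3 − 30.8) / 28.7 = 2276 BTU/h

2280 BTU/h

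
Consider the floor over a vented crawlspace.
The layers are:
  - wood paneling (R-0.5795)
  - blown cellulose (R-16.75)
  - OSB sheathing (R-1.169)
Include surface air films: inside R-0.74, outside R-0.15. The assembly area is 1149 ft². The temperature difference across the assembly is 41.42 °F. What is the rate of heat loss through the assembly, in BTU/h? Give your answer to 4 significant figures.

2455 BTU/h

R_total = 0.74 + 0.5795 + 16.75 + 1.169 + 0.15 = 19.389 ft²·°F·h/BTU
Q = A·ΔT/R = 1149 × 41.42 / 19.389 = 2454.6 BTU/h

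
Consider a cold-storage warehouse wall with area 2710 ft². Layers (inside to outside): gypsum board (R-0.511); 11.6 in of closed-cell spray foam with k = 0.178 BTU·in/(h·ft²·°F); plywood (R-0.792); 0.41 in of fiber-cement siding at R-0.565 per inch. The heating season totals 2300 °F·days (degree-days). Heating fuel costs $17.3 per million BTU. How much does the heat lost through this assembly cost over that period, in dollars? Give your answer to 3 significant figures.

38.8 dollars

11.6/0.178 = 65.17
0.41 × 0.565 = 0.2316
R_total = 0.511 + 65.17 + 0.792 + 0.2316 = 66.7 ft²·°F·h/BTU
E = A × HDD × 24 / R = 2710 × 2300 × 24 / 66.7 = 2243000 BTU
Cost = 2243000/10⁶ × 17.3 = $38.8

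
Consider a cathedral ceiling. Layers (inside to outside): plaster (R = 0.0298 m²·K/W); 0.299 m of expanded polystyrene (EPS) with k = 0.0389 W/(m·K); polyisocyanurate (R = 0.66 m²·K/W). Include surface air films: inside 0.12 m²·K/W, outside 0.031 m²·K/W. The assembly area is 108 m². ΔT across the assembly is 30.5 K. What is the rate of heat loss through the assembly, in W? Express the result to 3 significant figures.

386 W

0.299/0.0389 = 7.686
R_total = 0.12 + 0.0298 + 7.686 + 0.66 + 0.031 = 8.527 m²·K/W
Q = A·ΔT/R = 108 × 30.5 / 8.527 = 386.3 W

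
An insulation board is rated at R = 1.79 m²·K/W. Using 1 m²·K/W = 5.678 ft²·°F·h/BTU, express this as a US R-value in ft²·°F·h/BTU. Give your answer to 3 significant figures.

R_US = 1.79 × 5.678 = 10.16

10.2 ft²·°F·h/BTU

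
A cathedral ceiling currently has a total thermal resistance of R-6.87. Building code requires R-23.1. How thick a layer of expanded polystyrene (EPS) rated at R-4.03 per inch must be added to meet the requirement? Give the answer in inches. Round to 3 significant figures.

ΔR = 23.1 − 6.87 = 16.23 ft²·°F·h/BTU
L = ΔR / (R/in) = 16.23/4.03 = 4.027 in

4.03 in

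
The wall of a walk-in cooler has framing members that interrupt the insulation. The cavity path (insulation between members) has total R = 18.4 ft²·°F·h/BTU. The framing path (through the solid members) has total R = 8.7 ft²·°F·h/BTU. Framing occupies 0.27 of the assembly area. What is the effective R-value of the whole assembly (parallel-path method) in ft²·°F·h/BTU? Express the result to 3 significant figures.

14.1 ft²·°F·h/BTU

U_eff = 0.73/18.4 + 0.27/8.7 = 0.03967 + 0.03103 = 0.07071
R_eff = 1/U_eff = 14.14 ft²·°F·h/BTU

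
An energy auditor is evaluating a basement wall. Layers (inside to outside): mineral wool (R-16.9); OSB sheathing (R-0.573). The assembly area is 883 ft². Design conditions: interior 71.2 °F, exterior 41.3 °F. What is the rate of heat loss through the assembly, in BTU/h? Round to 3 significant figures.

R_total = 16.9 + 0.573 = 17.47 ft²·°F·h/BTU
Q = A·ΔT/R = 883 × (71.2 − 41.3) / 17.47 = 1511 BTU/h

1510 BTU/h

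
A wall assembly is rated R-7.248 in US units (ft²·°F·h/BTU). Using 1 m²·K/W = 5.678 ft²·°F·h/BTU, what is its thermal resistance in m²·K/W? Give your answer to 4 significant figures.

1.277 m²·K/W

R_SI = 7.248/5.678 = 1.2765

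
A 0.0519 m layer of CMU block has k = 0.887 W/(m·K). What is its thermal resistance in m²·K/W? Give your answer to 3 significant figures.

R = L/k = 0.0519/0.887 = 0.05851 m²·K/W

0.0585 m²·K/W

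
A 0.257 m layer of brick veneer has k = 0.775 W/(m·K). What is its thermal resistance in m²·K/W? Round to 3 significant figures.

0.332 m²·K/W

R = L/k = 0.257/0.775 = 0.3316 m²·K/W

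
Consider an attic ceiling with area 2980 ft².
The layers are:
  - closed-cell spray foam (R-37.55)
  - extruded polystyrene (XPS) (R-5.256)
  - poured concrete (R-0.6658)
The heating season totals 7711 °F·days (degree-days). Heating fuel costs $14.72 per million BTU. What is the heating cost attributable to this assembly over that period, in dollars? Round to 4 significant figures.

186.7 dollars

R_total = 37.55 + 5.256 + 0.6658 = 43.472 ft²·°F·h/BTU
E = A × HDD × 24 / R = 2980 × 7711 × 24 / 43.472 = 12686000 BTU
Cost = 12686000/10⁶ × 14.72 = $186.74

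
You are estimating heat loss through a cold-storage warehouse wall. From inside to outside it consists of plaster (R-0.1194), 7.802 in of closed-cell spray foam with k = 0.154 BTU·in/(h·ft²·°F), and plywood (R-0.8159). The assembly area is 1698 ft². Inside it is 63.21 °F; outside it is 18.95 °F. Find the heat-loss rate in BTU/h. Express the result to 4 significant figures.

1457 BTU/h

7.802/0.154 = 50.662
R_total = 0.1194 + 50.662 + 0.8159 = 51.598 ft²·°F·h/BTU
Q = A·ΔT/R = 1698 × (63.21 − 18.95) / 51.598 = 1456.5 BTU/h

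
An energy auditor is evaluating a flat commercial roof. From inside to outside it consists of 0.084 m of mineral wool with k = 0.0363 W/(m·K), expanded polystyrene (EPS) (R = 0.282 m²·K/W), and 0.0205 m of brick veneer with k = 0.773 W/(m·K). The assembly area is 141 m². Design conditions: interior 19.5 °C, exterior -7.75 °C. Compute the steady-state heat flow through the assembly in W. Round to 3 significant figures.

1470 W

0.084/0.0363 = 2.314
0.0205/0.773 = 0.02652
R_total = 2.314 + 0.282 + 0.02652 = 2.623 m²·K/W
Q = A·ΔT/R = 141 × (19.5 − (-7.75)) / 2.623 = 1465 W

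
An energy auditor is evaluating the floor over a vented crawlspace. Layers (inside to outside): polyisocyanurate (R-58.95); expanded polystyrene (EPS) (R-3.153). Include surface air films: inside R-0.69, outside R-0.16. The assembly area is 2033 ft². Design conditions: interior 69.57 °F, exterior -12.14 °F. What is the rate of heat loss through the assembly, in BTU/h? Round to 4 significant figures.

2639 BTU/h

R_total = 0.69 + 58.95 + 3.153 + 0.16 = 62.953 ft²·°F·h/BTU
Q = A·ΔT/R = 2033 × (69.57 − (-12.14)) / 62.953 = 2638.7 BTU/h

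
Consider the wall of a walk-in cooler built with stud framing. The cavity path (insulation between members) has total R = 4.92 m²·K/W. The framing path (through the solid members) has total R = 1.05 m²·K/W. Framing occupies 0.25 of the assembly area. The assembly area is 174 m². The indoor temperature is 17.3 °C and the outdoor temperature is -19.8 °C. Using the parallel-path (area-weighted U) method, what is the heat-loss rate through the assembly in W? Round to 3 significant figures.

2520 W

U_eff = 0.75/4.92 + 0.25/1.05 = 0.1524 + 0.2381 = 0.3905
R_eff = 1/U_eff = 2.561 m²·K/W
Q = 174 × (17.3 − (-19.8)) / 2.561 = 2521 W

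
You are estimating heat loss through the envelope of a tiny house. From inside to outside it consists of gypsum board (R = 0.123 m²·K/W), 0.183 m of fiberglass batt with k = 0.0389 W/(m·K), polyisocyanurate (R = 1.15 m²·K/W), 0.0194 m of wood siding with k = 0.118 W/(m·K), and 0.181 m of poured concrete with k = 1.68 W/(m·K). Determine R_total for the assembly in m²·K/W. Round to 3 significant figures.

0.183/0.0389 = 4.704
0.0194/0.118 = 0.1644
0.181/1.68 = 0.1077
R_total = 0.123 + 4.704 + 1.15 + 0.1644 + 0.1077 = 6.25 m²·K/W

6.25 m²·K/W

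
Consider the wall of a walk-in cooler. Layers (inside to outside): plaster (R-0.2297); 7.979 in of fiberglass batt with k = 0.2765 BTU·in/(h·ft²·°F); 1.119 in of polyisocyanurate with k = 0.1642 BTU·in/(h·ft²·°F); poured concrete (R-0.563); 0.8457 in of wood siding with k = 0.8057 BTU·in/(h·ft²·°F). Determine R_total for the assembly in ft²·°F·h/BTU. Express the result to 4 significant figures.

37.51 ft²·°F·h/BTU

7.979/0.2765 = 28.857
1.119/0.1642 = 6.8149
0.8457/0.8057 = 1.0496
R_total = 0.2297 + 28.857 + 6.8149 + 0.563 + 1.0496 = 37.514 ft²·°F·h/BTU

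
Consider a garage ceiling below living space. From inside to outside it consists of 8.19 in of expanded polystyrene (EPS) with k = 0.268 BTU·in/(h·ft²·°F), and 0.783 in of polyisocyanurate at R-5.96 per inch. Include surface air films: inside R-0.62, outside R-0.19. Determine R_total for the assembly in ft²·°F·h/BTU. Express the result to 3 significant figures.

8.19/0.268 = 30.56
0.783 × 5.96 = 4.667
R_total = 0.62 + 30.56 + 4.667 + 0.19 = 36.04 ft²·°F·h/BTU

36.0 ft²·°F·h/BTU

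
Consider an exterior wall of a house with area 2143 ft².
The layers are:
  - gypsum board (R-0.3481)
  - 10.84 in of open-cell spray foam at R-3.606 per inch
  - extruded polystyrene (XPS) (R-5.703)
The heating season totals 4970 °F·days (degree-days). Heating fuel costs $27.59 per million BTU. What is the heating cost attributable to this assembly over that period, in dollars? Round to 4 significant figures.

156.2 dollars

10.84 × 3.606 = 39.089
R_total = 0.3481 + 39.089 + 5.703 = 45.14 ft²·°F·h/BTU
E = A × HDD × 24 / R = 2143 × 4970 × 24 / 45.14 = 5662700 BTU
Cost = 5662700/10⁶ × 27.59 = $156.24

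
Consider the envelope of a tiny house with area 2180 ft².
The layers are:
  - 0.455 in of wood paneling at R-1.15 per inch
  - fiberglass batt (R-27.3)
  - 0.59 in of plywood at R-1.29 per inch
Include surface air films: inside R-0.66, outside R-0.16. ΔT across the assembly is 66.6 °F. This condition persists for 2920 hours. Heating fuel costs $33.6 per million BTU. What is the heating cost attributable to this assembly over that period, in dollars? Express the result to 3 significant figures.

484 dollars

0.455 × 1.15 = 0.5232
0.59 × 1.29 = 0.7611
R_total = 0.66 + 0.5232 + 27.3 + 0.7611 + 0.16 = 29.4 ft²·°F·h/BTU
Q = 2180 × 66.6 / 29.4 = 4938 BTU/h
E = 4938 × 2920 = 14420000 BTU
Cost = 14420000/10⁶ × 33.6 = $484.4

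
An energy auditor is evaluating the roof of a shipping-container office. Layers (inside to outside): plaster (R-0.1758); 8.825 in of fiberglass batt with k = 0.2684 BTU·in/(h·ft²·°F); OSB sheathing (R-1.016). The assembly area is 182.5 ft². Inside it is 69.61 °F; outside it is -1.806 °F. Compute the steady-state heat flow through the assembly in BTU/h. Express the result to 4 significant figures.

382.5 BTU/h

8.825/0.2684 = 32.88
R_total = 0.1758 + 32.88 + 1.016 = 34.072 ft²·°F·h/BTU
Q = A·ΔT/R = 182.5 × (69.61 − (-1.806)) / 34.072 = 382.53 BTU/h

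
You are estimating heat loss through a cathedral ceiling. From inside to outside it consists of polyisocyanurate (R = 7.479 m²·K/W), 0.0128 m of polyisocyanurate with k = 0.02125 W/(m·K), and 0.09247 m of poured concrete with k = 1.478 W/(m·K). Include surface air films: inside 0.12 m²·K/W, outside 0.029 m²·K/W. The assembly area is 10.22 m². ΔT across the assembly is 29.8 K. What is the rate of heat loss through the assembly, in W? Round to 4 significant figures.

0.0128/0.02125 = 0.60235
0.09247/1.478 = 0.062564
R_total = 0.12 + 7.479 + 0.60235 + 0.062564 + 0.029 = 8.2929 m²·K/W
Q = A·ΔT/R = 10.22 × 29.8 / 8.2929 = 36.725 W

36.72 W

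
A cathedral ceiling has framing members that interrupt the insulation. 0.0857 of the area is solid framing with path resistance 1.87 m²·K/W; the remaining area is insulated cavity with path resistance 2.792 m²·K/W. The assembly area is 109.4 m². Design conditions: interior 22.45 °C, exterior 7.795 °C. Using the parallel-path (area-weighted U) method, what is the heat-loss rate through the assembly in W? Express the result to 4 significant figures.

U_eff = 0.9143/2.792 + 0.0857/1.87 = 0.32747 + 0.045829 = 0.3733
R_eff = 1/U_eff = 2.6788 m²·K/W
Q = 109.4 × (22.45 − 7.795) / 2.6788 = 598.5 W

598.5 W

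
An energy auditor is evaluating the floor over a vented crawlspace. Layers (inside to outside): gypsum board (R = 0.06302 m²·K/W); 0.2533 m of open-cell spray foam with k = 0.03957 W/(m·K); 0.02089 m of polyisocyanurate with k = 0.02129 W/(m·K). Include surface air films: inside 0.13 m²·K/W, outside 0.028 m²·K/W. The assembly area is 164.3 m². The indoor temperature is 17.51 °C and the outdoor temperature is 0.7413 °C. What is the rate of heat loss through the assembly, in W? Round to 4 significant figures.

0.2533/0.03957 = 6.4013
0.02089/0.02129 = 0.98121
R_total = 0.13 + 0.06302 + 6.4013 + 0.98121 + 0.028 = 7.6035 m²·K/W
Q = A·ΔT/R = 164.3 × (17.51 − 0.7413) / 7.6035 = 362.34 W

362.3 W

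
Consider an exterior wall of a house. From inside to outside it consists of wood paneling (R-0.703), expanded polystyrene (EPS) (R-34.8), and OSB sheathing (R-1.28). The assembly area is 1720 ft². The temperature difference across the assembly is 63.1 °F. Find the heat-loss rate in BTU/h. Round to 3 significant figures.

R_total = 0.703 + 34.8 + 1.28 = 36.78 ft²·°F·h/BTU
Q = A·ΔT/R = 1720 × 63.1 / 36.78 = 2951 BTU/h

2950 BTU/h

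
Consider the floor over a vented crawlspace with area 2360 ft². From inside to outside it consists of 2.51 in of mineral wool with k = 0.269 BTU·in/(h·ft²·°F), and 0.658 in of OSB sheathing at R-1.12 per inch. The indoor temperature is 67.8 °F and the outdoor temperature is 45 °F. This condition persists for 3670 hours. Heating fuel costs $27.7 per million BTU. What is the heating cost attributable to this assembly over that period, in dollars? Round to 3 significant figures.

543 dollars

2.51/0.269 = 9.331
0.658 × 1.12 = 0.737
R_total = 9.331 + 0.737 = 10.07 ft²·°F·h/BTU
Q = 2360 × (67.8 − 45) / 10.07 = 5345 BTU/h
E = 5345 × 3670 = 19610000 BTU
Cost = 19610000/10⁶ × 27.7 = $543.3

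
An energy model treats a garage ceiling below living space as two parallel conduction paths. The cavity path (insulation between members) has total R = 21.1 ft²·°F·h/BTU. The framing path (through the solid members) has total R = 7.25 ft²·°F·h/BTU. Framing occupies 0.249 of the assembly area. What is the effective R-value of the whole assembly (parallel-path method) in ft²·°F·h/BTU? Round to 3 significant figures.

U_eff = 0.751/21.1 + 0.249/7.25 = 0.03559 + 0.03434 = 0.06994
R_eff = 1/U_eff = 14.3 ft²·°F·h/BTU

14.3 ft²·°F·h/BTU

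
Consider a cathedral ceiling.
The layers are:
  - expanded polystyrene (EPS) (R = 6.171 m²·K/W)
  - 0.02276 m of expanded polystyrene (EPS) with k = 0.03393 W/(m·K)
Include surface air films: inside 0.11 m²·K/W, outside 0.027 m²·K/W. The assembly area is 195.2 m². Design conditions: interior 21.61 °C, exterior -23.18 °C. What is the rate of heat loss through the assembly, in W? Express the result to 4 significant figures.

0.02276/0.03393 = 0.67079
R_total = 0.11 + 6.171 + 0.67079 + 0.027 = 6.9788 m²·K/W
Q = A·ΔT/R = 195.2 × (21.61 − (-23.18)) / 6.9788 = 1252.8 W

1253 W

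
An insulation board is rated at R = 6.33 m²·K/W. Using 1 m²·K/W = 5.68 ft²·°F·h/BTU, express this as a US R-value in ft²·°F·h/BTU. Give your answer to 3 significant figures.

36.0 ft²·°F·h/BTU

R_US = 6.33 × 5.68 = 35.95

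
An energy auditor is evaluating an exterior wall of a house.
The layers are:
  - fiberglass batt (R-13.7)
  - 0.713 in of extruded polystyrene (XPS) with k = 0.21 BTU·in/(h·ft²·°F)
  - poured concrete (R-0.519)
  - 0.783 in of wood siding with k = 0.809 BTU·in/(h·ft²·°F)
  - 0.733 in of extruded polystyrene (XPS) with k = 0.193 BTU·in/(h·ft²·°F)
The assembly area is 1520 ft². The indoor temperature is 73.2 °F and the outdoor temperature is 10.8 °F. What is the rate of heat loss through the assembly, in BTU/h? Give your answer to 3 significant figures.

4240 BTU/h

0.713/0.21 = 3.395
0.783/0.809 = 0.9679
0.733/0.193 = 3.798
R_total = 13.7 + 3.395 + 0.519 + 0.9679 + 3.798 = 22.38 ft²·°F·h/BTU
Q = A·ΔT/R = 1520 × (73.2 − 10.8) / 22.38 = 4238 BTU/h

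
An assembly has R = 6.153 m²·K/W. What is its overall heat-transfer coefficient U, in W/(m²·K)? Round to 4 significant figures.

U = 1/R = 1/6.153 = 0.16252

0.1625 W/(m²·K)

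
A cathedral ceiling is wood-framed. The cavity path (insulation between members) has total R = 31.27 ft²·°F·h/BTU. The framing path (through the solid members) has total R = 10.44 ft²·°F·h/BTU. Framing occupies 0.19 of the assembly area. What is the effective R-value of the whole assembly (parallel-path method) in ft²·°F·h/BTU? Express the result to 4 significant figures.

22.67 ft²·°F·h/BTU

U_eff = 0.81/31.27 + 0.19/10.44 = 0.025903 + 0.018199 = 0.044103
R_eff = 1/U_eff = 22.674 ft²·°F·h/BTU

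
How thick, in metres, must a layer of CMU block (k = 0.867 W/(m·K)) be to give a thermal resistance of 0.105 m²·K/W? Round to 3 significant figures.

0.0910 m

L = R·k = 0.105 × 0.867 = 0.09103 m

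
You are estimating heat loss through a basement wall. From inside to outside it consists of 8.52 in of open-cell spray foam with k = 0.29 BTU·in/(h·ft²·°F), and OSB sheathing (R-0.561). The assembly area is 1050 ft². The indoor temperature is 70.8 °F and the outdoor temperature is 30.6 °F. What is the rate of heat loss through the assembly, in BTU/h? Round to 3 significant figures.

8.52/0.29 = 29.38
R_total = 29.38 + 0.561 = 29.94 ft²·°F·h/BTU
Q = A·ΔT/R = 1050 × (70.8 − 30.6) / 29.94 = 1410 BTU/h

1410 BTU/h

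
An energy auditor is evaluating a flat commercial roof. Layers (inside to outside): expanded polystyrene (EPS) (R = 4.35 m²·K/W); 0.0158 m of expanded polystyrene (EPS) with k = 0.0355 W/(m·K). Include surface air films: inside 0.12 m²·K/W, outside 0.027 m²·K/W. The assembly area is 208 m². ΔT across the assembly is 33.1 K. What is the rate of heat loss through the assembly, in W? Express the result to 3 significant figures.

0.0158/0.0355 = 0.4451
R_total = 0.12 + 4.35 + 0.4451 + 0.027 = 4.942 m²·K/W
Q = A·ΔT/R = 208 × 33.1 / 4.942 = 1393 W

1390 W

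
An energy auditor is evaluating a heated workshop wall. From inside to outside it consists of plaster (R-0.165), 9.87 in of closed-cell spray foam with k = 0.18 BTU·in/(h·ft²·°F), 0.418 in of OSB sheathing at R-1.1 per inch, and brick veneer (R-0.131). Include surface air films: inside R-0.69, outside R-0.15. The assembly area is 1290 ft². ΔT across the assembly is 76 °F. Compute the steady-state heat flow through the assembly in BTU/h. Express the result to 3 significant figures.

1740 BTU/h

9.87/0.18 = 54.83
0.418 × 1.1 = 0.4598
R_total = 0.69 + 0.165 + 54.83 + 0.4598 + 0.131 + 0.15 = 56.43 ft²·°F·h/BTU
Q = A·ΔT/R = 1290 × 76 / 56.43 = 1737 BTU/h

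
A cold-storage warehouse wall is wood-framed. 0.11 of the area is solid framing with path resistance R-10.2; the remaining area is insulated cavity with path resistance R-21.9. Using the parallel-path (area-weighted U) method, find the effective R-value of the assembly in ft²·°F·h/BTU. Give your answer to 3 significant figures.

19.4 ft²·°F·h/BTU

U_eff = 0.89/21.9 + 0.11/10.2 = 0.04064 + 0.01078 = 0.05142
R_eff = 1/U_eff = 19.45 ft²·°F·h/BTU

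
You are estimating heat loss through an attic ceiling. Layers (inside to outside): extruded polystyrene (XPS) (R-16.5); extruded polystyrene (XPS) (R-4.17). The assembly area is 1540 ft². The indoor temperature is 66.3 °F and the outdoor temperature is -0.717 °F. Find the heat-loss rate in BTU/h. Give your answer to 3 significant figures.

4990 BTU/h

R_total = 16.5 + 4.17 = 20.67 ft²·°F·h/BTU
Q = A·ΔT/R = 1540 × (66.3 − (-0.717)) / 20.67 = 4993 BTU/h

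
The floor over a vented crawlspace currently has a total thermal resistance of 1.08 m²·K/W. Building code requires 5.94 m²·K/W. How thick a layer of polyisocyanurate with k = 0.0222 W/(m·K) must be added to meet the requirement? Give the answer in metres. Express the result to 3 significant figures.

0.108 m

ΔR = 5.94 − 1.08 = 4.86 m²·K/W
L = ΔR × k = 4.86 × 0.0222 = 0.1079 m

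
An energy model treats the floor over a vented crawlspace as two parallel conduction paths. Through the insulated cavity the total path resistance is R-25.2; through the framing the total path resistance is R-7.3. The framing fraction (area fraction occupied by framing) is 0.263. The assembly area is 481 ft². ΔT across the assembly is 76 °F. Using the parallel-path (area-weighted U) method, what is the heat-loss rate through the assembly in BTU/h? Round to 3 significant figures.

U_eff = 0.737/25.2 + 0.263/7.3 = 0.02925 + 0.03603 = 0.06527
R_eff = 1/U_eff = 15.32 ft²·°F·h/BTU
Q = 481 × 76 / 15.32 = 2386 BTU/h

2390 BTU/h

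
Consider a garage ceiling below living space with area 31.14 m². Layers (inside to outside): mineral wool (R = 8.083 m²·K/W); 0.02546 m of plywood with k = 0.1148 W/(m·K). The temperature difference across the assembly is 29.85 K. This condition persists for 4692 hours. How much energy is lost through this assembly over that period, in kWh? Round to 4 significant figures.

525.2 kWh

0.02546/0.1148 = 0.22178
R_total = 8.083 + 0.22178 = 8.3048 m²·K/W
Q = 31.14 × 29.85 / 8.3048 = 111.93 W
E = 111.93 W × 4692 h / 1000 = 525.16 kWh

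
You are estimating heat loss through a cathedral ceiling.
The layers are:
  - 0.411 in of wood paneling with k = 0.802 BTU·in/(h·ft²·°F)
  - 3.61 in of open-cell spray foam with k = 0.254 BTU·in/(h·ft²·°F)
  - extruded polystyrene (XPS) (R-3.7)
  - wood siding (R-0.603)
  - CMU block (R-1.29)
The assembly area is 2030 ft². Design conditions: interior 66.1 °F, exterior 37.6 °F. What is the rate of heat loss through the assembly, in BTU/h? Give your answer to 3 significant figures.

2850 BTU/h

0.411/0.802 = 0.5125
3.61/0.254 = 14.21
R_total = 0.5125 + 14.21 + 3.7 + 0.603 + 1.29 = 20.32 ft²·°F·h/BTU
Q = A·ΔT/R = 2030 × (66.1 − 37.6) / 20.32 = 2847 BTU/h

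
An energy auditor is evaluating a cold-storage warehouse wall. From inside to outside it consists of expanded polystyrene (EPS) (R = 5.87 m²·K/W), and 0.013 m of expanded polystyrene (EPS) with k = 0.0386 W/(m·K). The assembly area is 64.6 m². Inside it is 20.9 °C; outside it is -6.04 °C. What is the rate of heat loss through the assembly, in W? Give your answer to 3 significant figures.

0.013/0.0386 = 0.3368
R_total = 5.87 + 0.3368 = 6.207 m²·K/W
Q = A·ΔT/R = 64.6 × (20.9 − (-6.04)) / 6.207 = 280.4 W

280 W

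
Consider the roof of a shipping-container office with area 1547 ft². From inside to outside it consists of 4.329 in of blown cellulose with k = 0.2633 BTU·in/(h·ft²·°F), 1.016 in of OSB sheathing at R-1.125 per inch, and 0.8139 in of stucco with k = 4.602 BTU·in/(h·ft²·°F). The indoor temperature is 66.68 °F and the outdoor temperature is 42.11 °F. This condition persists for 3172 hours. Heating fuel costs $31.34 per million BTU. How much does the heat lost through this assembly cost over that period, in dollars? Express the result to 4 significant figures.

4.329/0.2633 = 16.441
1.016 × 1.125 = 1.143
0.8139/4.602 = 0.17686
R_total = 16.441 + 1.143 + 0.17686 = 17.761 ft²·°F·h/BTU
Q = 1547 × (66.68 − 42.11) / 17.761 = 2140 BTU/h
E = 2140 × 3172 = 6788200 BTU
Cost = 6788200/10⁶ × 31.34 = $212.74

212.7 dollars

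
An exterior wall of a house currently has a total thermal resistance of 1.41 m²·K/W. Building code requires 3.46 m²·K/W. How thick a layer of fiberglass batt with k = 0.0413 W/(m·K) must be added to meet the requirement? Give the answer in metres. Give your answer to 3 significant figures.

ΔR = 3.46 − 1.41 = 2.05 m²·K/W
L = ΔR × k = 2.05 × 0.0413 = 0.08467 m

0.0847 m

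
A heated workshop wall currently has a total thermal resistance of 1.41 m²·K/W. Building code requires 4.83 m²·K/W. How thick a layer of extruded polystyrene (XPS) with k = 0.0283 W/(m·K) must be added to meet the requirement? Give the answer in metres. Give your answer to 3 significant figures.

0.0968 m

ΔR = 4.83 − 1.41 = 3.42 m²·K/W
L = ΔR × k = 3.42 × 0.0283 = 0.09679 m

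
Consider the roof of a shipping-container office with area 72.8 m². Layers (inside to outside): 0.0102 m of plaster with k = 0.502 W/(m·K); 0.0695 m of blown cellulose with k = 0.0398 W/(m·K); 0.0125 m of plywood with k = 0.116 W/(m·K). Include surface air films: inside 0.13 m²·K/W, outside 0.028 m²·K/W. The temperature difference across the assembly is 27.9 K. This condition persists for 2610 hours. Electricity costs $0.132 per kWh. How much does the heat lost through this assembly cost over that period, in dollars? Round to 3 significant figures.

0.0102/0.502 = 0.02032
0.0695/0.0398 = 1.746
0.0125/0.116 = 0.1078
R_total = 0.13 + 0.02032 + 1.746 + 0.1078 + 0.028 = 2.032 m²·K/W
Q = 72.8 × 27.9 / 2.032 = 999.4 W
E = 999.4 W × 2610 h / 1000 = 2608 kWh
Cost = 2608 × 0.132 = $344.3

344 dollars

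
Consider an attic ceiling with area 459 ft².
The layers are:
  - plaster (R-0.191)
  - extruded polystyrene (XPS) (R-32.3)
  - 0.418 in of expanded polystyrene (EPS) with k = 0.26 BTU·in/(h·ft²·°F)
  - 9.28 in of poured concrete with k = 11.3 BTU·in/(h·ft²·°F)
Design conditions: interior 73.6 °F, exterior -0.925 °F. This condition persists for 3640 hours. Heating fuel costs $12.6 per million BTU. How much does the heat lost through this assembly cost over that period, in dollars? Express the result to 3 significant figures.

0.418/0.26 = 1.608
9.28/11.3 = 0.8212
R_total = 0.191 + 32.3 + 1.608 + 0.8212 = 34.92 ft²·°F·h/BTU
Q = 459 × (73.6 − (-0.925)) / 34.92 = 979.6 BTU/h
E = 979.6 × 3640 = 3566000 BTU
Cost = 3566000/10⁶ × 12.6 = $44.93

44.9 dollars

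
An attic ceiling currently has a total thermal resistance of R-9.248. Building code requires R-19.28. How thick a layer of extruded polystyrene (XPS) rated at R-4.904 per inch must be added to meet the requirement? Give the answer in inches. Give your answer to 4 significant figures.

2.046 in

ΔR = 19.28 − 9.248 = 10.032 ft²·°F·h/BTU
L = ΔR / (R/in) = 10.032/4.904 = 2.0457 in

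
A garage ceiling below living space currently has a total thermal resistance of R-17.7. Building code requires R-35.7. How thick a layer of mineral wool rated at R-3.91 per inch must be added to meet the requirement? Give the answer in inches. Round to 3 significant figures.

4.60 in

ΔR = 35.7 − 17.7 = 18 ft²·°F·h/BTU
L = ΔR / (R/in) = 18/3.91 = 4.604 in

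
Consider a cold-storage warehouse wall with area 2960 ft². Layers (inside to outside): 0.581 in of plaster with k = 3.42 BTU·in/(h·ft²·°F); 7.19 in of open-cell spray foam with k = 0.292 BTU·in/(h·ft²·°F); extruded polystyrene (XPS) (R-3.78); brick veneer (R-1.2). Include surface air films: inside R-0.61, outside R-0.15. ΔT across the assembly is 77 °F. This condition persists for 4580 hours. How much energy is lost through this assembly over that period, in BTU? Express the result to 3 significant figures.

34200000 BTU

0.581/3.42 = 0.1699
7.19/0.292 = 24.62
R_total = 0.61 + 0.1699 + 24.62 + 3.78 + 1.2 + 0.15 = 30.53 ft²·°F·h/BTU
Q = 2960 × 77 / 30.53 = 7465 BTU/h
E = 7465 × 4580 = 34190000 BTU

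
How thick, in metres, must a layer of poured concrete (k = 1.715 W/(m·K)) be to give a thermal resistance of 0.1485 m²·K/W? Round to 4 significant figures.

0.2547 m

L = R·k = 0.1485 × 1.715 = 0.25468 m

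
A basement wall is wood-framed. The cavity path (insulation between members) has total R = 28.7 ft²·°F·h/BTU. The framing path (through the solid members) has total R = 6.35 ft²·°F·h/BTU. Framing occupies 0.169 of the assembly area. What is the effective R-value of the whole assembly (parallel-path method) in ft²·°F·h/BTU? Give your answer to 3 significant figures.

U_eff = 0.831/28.7 + 0.169/6.35 = 0.02895 + 0.02661 = 0.05557
R_eff = 1/U_eff = 18 ft²·°F·h/BTU

18.0 ft²·°F·h/BTU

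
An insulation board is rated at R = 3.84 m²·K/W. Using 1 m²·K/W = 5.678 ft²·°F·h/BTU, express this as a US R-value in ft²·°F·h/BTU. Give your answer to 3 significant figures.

21.8 ft²·°F·h/BTU

R_US = 3.84 × 5.678 = 21.8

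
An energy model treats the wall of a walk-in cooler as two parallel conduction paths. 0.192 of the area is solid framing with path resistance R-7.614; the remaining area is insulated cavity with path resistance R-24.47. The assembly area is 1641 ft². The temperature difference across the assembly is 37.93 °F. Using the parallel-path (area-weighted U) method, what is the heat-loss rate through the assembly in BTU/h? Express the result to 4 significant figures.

U_eff = 0.808/24.47 + 0.192/7.614 = 0.03302 + 0.025217 = 0.058237
R_eff = 1/U_eff = 17.171 ft²·°F·h/BTU
Q = 1641 × 37.93 / 17.171 = 3624.8 BTU/h

3625 BTU/h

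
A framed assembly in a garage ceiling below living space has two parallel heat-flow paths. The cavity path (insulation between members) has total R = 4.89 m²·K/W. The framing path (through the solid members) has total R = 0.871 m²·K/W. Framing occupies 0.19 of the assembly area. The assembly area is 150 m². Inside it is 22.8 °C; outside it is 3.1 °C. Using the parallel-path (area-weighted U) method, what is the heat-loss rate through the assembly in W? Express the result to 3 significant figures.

U_eff = 0.81/4.89 + 0.19/0.871 = 0.1656 + 0.2181 = 0.3838
R_eff = 1/U_eff = 2.606 m²·K/W
Q = 150 × (22.8 − 3.1) / 2.606 = 1134 W

1130 W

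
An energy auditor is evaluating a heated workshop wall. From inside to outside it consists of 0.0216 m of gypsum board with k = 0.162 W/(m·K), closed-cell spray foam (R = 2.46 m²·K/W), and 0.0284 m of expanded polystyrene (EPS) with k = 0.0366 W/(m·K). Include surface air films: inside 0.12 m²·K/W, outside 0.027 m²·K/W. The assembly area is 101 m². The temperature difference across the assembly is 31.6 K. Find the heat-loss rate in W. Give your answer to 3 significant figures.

0.0216/0.162 = 0.1333
0.0284/0.0366 = 0.776
R_total = 0.12 + 0.1333 + 2.46 + 0.776 + 0.027 = 3.516 m²·K/W
Q = A·ΔT/R = 101 × 31.6 / 3.516 = 907.7 W

908 W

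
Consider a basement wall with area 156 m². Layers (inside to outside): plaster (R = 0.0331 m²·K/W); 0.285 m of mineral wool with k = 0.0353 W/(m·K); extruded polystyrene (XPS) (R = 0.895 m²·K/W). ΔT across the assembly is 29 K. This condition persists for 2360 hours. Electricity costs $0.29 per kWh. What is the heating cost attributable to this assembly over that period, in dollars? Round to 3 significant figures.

0.285/0.0353 = 8.074
R_total = 0.0331 + 8.074 + 0.895 = 9.002 m²·K/W
Q = 156 × 29 / 9.002 = 502.6 W
E = 502.6 W × 2360 h / 1000 = 1186 kWh
Cost = 1186 × 0.29 = $344

344 dollars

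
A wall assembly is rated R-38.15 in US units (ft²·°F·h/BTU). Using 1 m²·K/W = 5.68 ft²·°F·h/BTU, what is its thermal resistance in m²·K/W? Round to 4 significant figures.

R_SI = 38.15/5.68 = 6.7165

6.717 m²·K/W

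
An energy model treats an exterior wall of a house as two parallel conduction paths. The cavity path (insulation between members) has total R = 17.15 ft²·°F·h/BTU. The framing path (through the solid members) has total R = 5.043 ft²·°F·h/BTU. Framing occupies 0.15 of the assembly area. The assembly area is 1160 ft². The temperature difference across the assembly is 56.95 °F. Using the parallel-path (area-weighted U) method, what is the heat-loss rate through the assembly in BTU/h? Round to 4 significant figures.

U_eff = 0.85/17.15 + 0.15/5.043 = 0.049563 + 0.029744 = 0.079307
R_eff = 1/U_eff = 12.609 ft²·°F·h/BTU
Q = 1160 × 56.95 / 12.609 = 5239.2 BTU/h

5239 BTU/h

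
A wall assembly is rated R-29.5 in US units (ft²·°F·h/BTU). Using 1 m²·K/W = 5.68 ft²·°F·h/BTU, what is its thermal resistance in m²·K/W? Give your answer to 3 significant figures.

R_SI = 29.5/5.68 = 5.194

5.19 m²·K/W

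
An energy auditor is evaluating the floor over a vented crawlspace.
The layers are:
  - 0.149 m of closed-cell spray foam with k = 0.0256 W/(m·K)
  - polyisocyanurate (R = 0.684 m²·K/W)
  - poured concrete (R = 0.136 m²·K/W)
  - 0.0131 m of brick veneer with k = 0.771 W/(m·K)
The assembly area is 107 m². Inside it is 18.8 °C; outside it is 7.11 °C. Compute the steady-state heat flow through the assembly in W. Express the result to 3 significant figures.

0.149/0.0256 = 5.82
0.0131/0.771 = 0.01699
R_total = 5.82 + 0.684 + 0.136 + 0.01699 = 6.657 m²·K/W
Q = A·ΔT/R = 107 × (18.8 − 7.11) / 6.657 = 187.9 W

188 W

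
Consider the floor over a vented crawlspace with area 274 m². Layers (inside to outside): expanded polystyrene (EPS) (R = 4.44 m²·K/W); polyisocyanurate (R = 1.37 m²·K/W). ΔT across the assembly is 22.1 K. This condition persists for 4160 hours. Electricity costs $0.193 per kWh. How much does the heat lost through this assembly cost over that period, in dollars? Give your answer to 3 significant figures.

R_total = 4.44 + 1.37 = 5.81 m²·K/W
Q = 274 × 22.1 / 5.81 = 1042 W
E = 1042 W × 4160 h / 1000 = 4336 kWh
Cost = 4336 × 0.193 = $836.8

837 dollars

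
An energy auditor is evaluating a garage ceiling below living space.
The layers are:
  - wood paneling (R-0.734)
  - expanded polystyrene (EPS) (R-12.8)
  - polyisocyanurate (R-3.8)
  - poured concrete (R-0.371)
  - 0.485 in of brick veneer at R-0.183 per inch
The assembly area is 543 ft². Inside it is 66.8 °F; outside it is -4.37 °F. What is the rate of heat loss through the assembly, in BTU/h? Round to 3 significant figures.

0.485 × 0.183 = 0.08876
R_total = 0.734 + 12.8 + 3.8 + 0.371 + 0.08876 = 17.79 ft²·°F·h/BTU
Q = A·ΔT/R = 543 × (66.8 − (-4.37)) / 17.79 = 2172 BTU/h

2170 BTU/h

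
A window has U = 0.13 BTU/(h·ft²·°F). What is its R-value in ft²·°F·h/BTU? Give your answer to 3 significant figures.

R = 1/U = 1/0.13 = 7.692

7.69 ft²·°F·h/BTU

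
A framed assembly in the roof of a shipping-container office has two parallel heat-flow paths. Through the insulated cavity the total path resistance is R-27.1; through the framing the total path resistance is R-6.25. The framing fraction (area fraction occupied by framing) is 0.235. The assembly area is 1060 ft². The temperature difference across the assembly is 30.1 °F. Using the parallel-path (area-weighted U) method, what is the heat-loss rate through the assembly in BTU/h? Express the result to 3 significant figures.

2100 BTU/h

U_eff = 0.765/27.1 + 0.235/6.25 = 0.02823 + 0.0376 = 0.06583
R_eff = 1/U_eff = 15.19 ft²·°F·h/BTU
Q = 1060 × 30.1 / 15.19 = 2100 BTU/h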